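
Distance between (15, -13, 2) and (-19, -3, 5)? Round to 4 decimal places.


d = sqrt((-19-15)^2 + (-3--13)^2 + (5-2)^2) = 35.5668

35.5668


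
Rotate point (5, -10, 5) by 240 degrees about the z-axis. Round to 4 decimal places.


x' = 5*cos(240) - -10*sin(240) = -11.1603
y' = 5*sin(240) + -10*cos(240) = 0.6699
z' = 5

(-11.1603, 0.6699, 5)


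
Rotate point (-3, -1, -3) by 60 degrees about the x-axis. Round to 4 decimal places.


x' = -3
y' = -1*cos(60) - -3*sin(60) = 2.0981
z' = -1*sin(60) + -3*cos(60) = -2.366

(-3, 2.0981, -2.366)


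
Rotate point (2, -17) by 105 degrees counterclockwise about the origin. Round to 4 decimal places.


x' = 2*cos(105) - -17*sin(105) = 15.9031
y' = 2*sin(105) + -17*cos(105) = 6.3318

(15.9031, 6.3318)


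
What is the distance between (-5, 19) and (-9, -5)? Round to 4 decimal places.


d = sqrt((-9--5)^2 + (-5-19)^2) = 24.3311

24.3311


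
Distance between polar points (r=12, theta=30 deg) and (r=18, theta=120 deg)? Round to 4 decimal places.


d = sqrt(r1^2 + r2^2 - 2*r1*r2*cos(t2-t1))
d = sqrt(12^2 + 18^2 - 2*12*18*cos(120-30)) = 21.6333

21.6333


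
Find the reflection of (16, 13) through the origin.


Reflection through origin: (x, y) -> (-x, -y)
(16, 13) -> (-16, -13)

(-16, -13)


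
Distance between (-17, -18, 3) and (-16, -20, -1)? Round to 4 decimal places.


d = sqrt((-16--17)^2 + (-20--18)^2 + (-1-3)^2) = 4.5826

4.5826


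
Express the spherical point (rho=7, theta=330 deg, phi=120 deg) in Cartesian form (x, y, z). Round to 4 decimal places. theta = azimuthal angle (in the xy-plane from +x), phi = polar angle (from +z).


x = 7 * sin(120) * cos(330) = 5.25
y = 7 * sin(120) * sin(330) = -3.0311
z = 7 * cos(120) = -3.5

(5.25, -3.0311, -3.5)


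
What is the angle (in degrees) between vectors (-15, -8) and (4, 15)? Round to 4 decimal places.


dot = -15*4 + -8*15 = -180
|u| = 17, |v| = 15.5242
cos(angle) = -0.682
angle = 133.0039 degrees

133.0039 degrees


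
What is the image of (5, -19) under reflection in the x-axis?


Reflection across x-axis: (x, y) -> (x, -y)
(5, -19) -> (5, 19)

(5, 19)


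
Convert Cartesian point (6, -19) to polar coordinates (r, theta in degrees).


r = sqrt(6^2 + (-19)^2) = 19.9249
theta = atan2(-19, 6) = 287.5256 degrees

r = 19.9249, theta = 287.5256 degrees


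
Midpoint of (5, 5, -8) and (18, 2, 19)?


Midpoint = ((5+18)/2, (5+2)/2, (-8+19)/2) = (11.5, 3.5, 5.5)

(11.5, 3.5, 5.5)


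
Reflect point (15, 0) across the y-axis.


Reflection across y-axis: (x, y) -> (-x, y)
(15, 0) -> (-15, 0)

(-15, 0)


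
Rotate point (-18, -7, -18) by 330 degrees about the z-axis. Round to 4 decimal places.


x' = -18*cos(330) - -7*sin(330) = -19.0885
y' = -18*sin(330) + -7*cos(330) = 2.9378
z' = -18

(-19.0885, 2.9378, -18)


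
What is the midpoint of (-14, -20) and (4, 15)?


Midpoint = ((-14+4)/2, (-20+15)/2) = (-5, -2.5)

(-5, -2.5)


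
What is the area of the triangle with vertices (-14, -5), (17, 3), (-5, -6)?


Area = |x1(y2-y3) + x2(y3-y1) + x3(y1-y2)| / 2
= |-14*(3--6) + 17*(-6--5) + -5*(-5-3)| / 2
= 51.5

51.5


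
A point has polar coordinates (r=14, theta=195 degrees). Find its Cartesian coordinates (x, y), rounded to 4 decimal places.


x = 14 * cos(195) = -13.523
y = 14 * sin(195) = -3.6235

(-13.523, -3.6235)


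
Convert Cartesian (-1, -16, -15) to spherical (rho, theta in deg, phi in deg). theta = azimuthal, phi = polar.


rho = sqrt((-1)^2 + (-16)^2 + (-15)^2) = 21.9545
theta = atan2(-16, -1) = 266.4237 deg
phi = acos(-15/21.9545) = 133.0967 deg

rho = 21.9545, theta = 266.4237 deg, phi = 133.0967 deg


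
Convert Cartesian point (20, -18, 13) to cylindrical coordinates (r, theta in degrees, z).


r = sqrt(20^2 + (-18)^2) = 26.9072
theta = atan2(-18, 20) = 318.0128 deg
z = 13

r = 26.9072, theta = 318.0128 deg, z = 13


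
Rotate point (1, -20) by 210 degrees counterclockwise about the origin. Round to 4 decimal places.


x' = 1*cos(210) - -20*sin(210) = -10.866
y' = 1*sin(210) + -20*cos(210) = 16.8205

(-10.866, 16.8205)


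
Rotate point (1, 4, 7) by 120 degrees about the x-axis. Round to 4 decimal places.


x' = 1
y' = 4*cos(120) - 7*sin(120) = -8.0622
z' = 4*sin(120) + 7*cos(120) = -0.0359

(1, -8.0622, -0.0359)


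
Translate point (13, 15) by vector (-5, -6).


Translation: (x+dx, y+dy) = (13+-5, 15+-6) = (8, 9)

(8, 9)


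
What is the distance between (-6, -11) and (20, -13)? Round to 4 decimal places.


d = sqrt((20--6)^2 + (-13--11)^2) = 26.0768

26.0768


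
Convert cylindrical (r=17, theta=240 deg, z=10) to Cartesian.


x = 17 * cos(240) = -8.5
y = 17 * sin(240) = -14.7224
z = 10

(-8.5, -14.7224, 10)


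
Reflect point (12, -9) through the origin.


Reflection through origin: (x, y) -> (-x, -y)
(12, -9) -> (-12, 9)

(-12, 9)


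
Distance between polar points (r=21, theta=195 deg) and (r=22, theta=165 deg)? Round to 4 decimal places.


d = sqrt(r1^2 + r2^2 - 2*r1*r2*cos(t2-t1))
d = sqrt(21^2 + 22^2 - 2*21*22*cos(165-195)) = 11.1711

11.1711


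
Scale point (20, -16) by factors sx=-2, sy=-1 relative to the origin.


Scaling: (x*sx, y*sy) = (20*-2, -16*-1) = (-40, 16)

(-40, 16)


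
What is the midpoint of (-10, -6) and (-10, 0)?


Midpoint = ((-10+-10)/2, (-6+0)/2) = (-10, -3)

(-10, -3)


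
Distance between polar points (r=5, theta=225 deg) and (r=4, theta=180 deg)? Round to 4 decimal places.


d = sqrt(r1^2 + r2^2 - 2*r1*r2*cos(t2-t1))
d = sqrt(5^2 + 4^2 - 2*5*4*cos(180-225)) = 3.5659

3.5659


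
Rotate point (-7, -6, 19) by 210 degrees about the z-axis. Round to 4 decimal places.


x' = -7*cos(210) - -6*sin(210) = 3.0622
y' = -7*sin(210) + -6*cos(210) = 8.6962
z' = 19

(3.0622, 8.6962, 19)


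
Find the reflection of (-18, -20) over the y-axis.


Reflection across y-axis: (x, y) -> (-x, y)
(-18, -20) -> (18, -20)

(18, -20)


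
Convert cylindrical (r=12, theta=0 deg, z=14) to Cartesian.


x = 12 * cos(0) = 12
y = 12 * sin(0) = 0
z = 14

(12, 0, 14)


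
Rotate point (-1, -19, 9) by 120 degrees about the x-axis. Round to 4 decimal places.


x' = -1
y' = -19*cos(120) - 9*sin(120) = 1.7058
z' = -19*sin(120) + 9*cos(120) = -20.9545

(-1, 1.7058, -20.9545)


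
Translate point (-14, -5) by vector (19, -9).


Translation: (x+dx, y+dy) = (-14+19, -5+-9) = (5, -14)

(5, -14)


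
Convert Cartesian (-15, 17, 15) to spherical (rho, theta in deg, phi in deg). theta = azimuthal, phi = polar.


rho = sqrt((-15)^2 + 17^2 + 15^2) = 27.1846
theta = atan2(17, -15) = 131.4237 deg
phi = acos(15/27.1846) = 56.5105 deg

rho = 27.1846, theta = 131.4237 deg, phi = 56.5105 deg


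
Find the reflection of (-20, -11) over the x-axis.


Reflection across x-axis: (x, y) -> (x, -y)
(-20, -11) -> (-20, 11)

(-20, 11)


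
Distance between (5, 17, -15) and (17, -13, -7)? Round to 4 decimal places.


d = sqrt((17-5)^2 + (-13-17)^2 + (-7--15)^2) = 33.2866

33.2866


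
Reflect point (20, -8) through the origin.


Reflection through origin: (x, y) -> (-x, -y)
(20, -8) -> (-20, 8)

(-20, 8)


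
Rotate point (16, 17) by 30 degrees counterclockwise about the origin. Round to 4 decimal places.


x' = 16*cos(30) - 17*sin(30) = 5.3564
y' = 16*sin(30) + 17*cos(30) = 22.7224

(5.3564, 22.7224)


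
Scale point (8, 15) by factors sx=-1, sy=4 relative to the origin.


Scaling: (x*sx, y*sy) = (8*-1, 15*4) = (-8, 60)

(-8, 60)


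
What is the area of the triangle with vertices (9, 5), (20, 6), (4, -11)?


Area = |x1(y2-y3) + x2(y3-y1) + x3(y1-y2)| / 2
= |9*(6--11) + 20*(-11-5) + 4*(5-6)| / 2
= 85.5

85.5


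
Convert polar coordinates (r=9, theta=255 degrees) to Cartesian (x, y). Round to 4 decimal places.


x = 9 * cos(255) = -2.3294
y = 9 * sin(255) = -8.6933

(-2.3294, -8.6933)


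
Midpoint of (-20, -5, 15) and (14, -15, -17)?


Midpoint = ((-20+14)/2, (-5+-15)/2, (15+-17)/2) = (-3, -10, -1)

(-3, -10, -1)


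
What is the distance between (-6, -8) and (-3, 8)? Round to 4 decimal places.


d = sqrt((-3--6)^2 + (8--8)^2) = 16.2788

16.2788


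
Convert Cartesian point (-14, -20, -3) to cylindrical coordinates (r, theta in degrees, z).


r = sqrt((-14)^2 + (-20)^2) = 24.4131
theta = atan2(-20, -14) = 235.008 deg
z = -3

r = 24.4131, theta = 235.008 deg, z = -3


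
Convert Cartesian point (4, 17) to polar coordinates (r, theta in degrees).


r = sqrt(4^2 + 17^2) = 17.4642
theta = atan2(17, 4) = 76.7595 degrees

r = 17.4642, theta = 76.7595 degrees


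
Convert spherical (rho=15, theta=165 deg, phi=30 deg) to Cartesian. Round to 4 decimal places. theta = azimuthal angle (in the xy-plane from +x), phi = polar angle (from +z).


x = 15 * sin(30) * cos(165) = -7.2444
y = 15 * sin(30) * sin(165) = 1.9411
z = 15 * cos(30) = 12.9904

(-7.2444, 1.9411, 12.9904)


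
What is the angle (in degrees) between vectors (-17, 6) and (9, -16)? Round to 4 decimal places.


dot = -17*9 + 6*-16 = -249
|u| = 18.0278, |v| = 18.3576
cos(angle) = -0.7524
angle = 138.7978 degrees

138.7978 degrees


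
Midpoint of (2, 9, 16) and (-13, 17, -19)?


Midpoint = ((2+-13)/2, (9+17)/2, (16+-19)/2) = (-5.5, 13, -1.5)

(-5.5, 13, -1.5)


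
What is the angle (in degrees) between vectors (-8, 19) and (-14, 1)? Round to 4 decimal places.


dot = -8*-14 + 19*1 = 131
|u| = 20.6155, |v| = 14.0357
cos(angle) = 0.4527
angle = 63.0807 degrees

63.0807 degrees


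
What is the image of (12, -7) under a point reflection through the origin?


Reflection through origin: (x, y) -> (-x, -y)
(12, -7) -> (-12, 7)

(-12, 7)


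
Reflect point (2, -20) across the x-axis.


Reflection across x-axis: (x, y) -> (x, -y)
(2, -20) -> (2, 20)

(2, 20)


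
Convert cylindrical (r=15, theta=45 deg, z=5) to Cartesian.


x = 15 * cos(45) = 10.6066
y = 15 * sin(45) = 10.6066
z = 5

(10.6066, 10.6066, 5)


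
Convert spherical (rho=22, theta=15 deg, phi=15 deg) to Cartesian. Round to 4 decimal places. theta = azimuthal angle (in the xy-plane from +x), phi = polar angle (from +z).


x = 22 * sin(15) * cos(15) = 5.5
y = 22 * sin(15) * sin(15) = 1.4737
z = 22 * cos(15) = 21.2504

(5.5, 1.4737, 21.2504)


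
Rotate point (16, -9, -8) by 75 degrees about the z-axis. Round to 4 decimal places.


x' = 16*cos(75) - -9*sin(75) = 12.8344
y' = 16*sin(75) + -9*cos(75) = 13.1254
z' = -8

(12.8344, 13.1254, -8)


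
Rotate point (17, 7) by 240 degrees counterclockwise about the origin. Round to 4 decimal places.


x' = 17*cos(240) - 7*sin(240) = -2.4378
y' = 17*sin(240) + 7*cos(240) = -18.2224

(-2.4378, -18.2224)


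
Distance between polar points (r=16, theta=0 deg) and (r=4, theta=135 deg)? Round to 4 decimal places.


d = sqrt(r1^2 + r2^2 - 2*r1*r2*cos(t2-t1))
d = sqrt(16^2 + 4^2 - 2*16*4*cos(135-0)) = 19.0397

19.0397


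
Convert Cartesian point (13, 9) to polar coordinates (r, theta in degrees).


r = sqrt(13^2 + 9^2) = 15.8114
theta = atan2(9, 13) = 34.6952 degrees

r = 15.8114, theta = 34.6952 degrees


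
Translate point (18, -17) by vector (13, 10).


Translation: (x+dx, y+dy) = (18+13, -17+10) = (31, -7)

(31, -7)


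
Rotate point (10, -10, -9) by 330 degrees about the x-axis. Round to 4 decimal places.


x' = 10
y' = -10*cos(330) - -9*sin(330) = -13.1603
z' = -10*sin(330) + -9*cos(330) = -2.7942

(10, -13.1603, -2.7942)


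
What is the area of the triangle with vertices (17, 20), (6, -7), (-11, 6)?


Area = |x1(y2-y3) + x2(y3-y1) + x3(y1-y2)| / 2
= |17*(-7-6) + 6*(6-20) + -11*(20--7)| / 2
= 301

301


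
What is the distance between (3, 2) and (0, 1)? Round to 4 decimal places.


d = sqrt((0-3)^2 + (1-2)^2) = 3.1623

3.1623


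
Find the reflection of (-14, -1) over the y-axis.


Reflection across y-axis: (x, y) -> (-x, y)
(-14, -1) -> (14, -1)

(14, -1)


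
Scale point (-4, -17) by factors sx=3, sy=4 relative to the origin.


Scaling: (x*sx, y*sy) = (-4*3, -17*4) = (-12, -68)

(-12, -68)


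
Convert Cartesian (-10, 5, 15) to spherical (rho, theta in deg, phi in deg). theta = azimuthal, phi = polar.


rho = sqrt((-10)^2 + 5^2 + 15^2) = 18.7083
theta = atan2(5, -10) = 153.4349 deg
phi = acos(15/18.7083) = 36.6992 deg

rho = 18.7083, theta = 153.4349 deg, phi = 36.6992 deg


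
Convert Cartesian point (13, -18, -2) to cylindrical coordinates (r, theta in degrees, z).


r = sqrt(13^2 + (-18)^2) = 22.2036
theta = atan2(-18, 13) = 305.8377 deg
z = -2

r = 22.2036, theta = 305.8377 deg, z = -2


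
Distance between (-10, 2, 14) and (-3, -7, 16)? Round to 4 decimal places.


d = sqrt((-3--10)^2 + (-7-2)^2 + (16-14)^2) = 11.5758

11.5758


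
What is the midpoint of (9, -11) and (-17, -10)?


Midpoint = ((9+-17)/2, (-11+-10)/2) = (-4, -10.5)

(-4, -10.5)


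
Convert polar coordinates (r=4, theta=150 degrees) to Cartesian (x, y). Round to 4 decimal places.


x = 4 * cos(150) = -3.4641
y = 4 * sin(150) = 2

(-3.4641, 2)


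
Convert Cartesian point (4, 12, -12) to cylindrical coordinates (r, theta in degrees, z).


r = sqrt(4^2 + 12^2) = 12.6491
theta = atan2(12, 4) = 71.5651 deg
z = -12

r = 12.6491, theta = 71.5651 deg, z = -12


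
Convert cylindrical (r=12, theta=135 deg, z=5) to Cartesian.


x = 12 * cos(135) = -8.4853
y = 12 * sin(135) = 8.4853
z = 5

(-8.4853, 8.4853, 5)


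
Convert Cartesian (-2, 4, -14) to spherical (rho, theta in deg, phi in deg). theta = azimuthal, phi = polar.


rho = sqrt((-2)^2 + 4^2 + (-14)^2) = 14.6969
theta = atan2(4, -2) = 116.5651 deg
phi = acos(-14/14.6969) = 162.2845 deg

rho = 14.6969, theta = 116.5651 deg, phi = 162.2845 deg


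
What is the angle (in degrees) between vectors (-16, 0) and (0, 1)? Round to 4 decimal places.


dot = -16*0 + 0*1 = 0
|u| = 16, |v| = 1
cos(angle) = 0
angle = 90 degrees

90 degrees


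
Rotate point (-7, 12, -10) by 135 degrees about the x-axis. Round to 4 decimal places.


x' = -7
y' = 12*cos(135) - -10*sin(135) = -1.4142
z' = 12*sin(135) + -10*cos(135) = 15.5563

(-7, -1.4142, 15.5563)


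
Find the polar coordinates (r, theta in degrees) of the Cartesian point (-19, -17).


r = sqrt((-19)^2 + (-17)^2) = 25.4951
theta = atan2(-17, -19) = 221.8202 degrees

r = 25.4951, theta = 221.8202 degrees


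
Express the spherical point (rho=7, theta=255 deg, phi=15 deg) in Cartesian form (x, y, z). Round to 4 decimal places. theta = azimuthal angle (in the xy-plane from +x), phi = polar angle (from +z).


x = 7 * sin(15) * cos(255) = -0.4689
y = 7 * sin(15) * sin(255) = -1.75
z = 7 * cos(15) = 6.7615

(-0.4689, -1.75, 6.7615)


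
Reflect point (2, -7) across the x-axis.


Reflection across x-axis: (x, y) -> (x, -y)
(2, -7) -> (2, 7)

(2, 7)


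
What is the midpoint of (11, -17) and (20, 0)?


Midpoint = ((11+20)/2, (-17+0)/2) = (15.5, -8.5)

(15.5, -8.5)


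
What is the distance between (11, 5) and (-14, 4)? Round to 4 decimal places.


d = sqrt((-14-11)^2 + (4-5)^2) = 25.02

25.02


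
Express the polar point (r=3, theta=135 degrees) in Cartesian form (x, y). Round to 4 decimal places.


x = 3 * cos(135) = -2.1213
y = 3 * sin(135) = 2.1213

(-2.1213, 2.1213)


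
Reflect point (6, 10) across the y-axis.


Reflection across y-axis: (x, y) -> (-x, y)
(6, 10) -> (-6, 10)

(-6, 10)


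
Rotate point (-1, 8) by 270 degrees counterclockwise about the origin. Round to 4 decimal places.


x' = -1*cos(270) - 8*sin(270) = 8
y' = -1*sin(270) + 8*cos(270) = 1

(8, 1)


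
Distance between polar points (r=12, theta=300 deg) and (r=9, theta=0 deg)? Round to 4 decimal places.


d = sqrt(r1^2 + r2^2 - 2*r1*r2*cos(t2-t1))
d = sqrt(12^2 + 9^2 - 2*12*9*cos(0-300)) = 10.8167

10.8167


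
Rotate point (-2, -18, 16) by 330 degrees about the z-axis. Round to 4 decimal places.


x' = -2*cos(330) - -18*sin(330) = -10.7321
y' = -2*sin(330) + -18*cos(330) = -14.5885
z' = 16

(-10.7321, -14.5885, 16)


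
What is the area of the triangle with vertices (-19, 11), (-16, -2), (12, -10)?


Area = |x1(y2-y3) + x2(y3-y1) + x3(y1-y2)| / 2
= |-19*(-2--10) + -16*(-10-11) + 12*(11--2)| / 2
= 170

170


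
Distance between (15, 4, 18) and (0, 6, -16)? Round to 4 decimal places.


d = sqrt((0-15)^2 + (6-4)^2 + (-16-18)^2) = 37.2156

37.2156


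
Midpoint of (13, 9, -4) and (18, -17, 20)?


Midpoint = ((13+18)/2, (9+-17)/2, (-4+20)/2) = (15.5, -4, 8)

(15.5, -4, 8)


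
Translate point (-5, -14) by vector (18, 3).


Translation: (x+dx, y+dy) = (-5+18, -14+3) = (13, -11)

(13, -11)


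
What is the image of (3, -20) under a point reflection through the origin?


Reflection through origin: (x, y) -> (-x, -y)
(3, -20) -> (-3, 20)

(-3, 20)


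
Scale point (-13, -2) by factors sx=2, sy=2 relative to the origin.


Scaling: (x*sx, y*sy) = (-13*2, -2*2) = (-26, -4)

(-26, -4)


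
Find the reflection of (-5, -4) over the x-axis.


Reflection across x-axis: (x, y) -> (x, -y)
(-5, -4) -> (-5, 4)

(-5, 4)


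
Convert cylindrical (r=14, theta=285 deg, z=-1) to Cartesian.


x = 14 * cos(285) = 3.6235
y = 14 * sin(285) = -13.523
z = -1

(3.6235, -13.523, -1)


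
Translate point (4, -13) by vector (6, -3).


Translation: (x+dx, y+dy) = (4+6, -13+-3) = (10, -16)

(10, -16)


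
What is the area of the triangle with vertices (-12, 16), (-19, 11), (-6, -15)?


Area = |x1(y2-y3) + x2(y3-y1) + x3(y1-y2)| / 2
= |-12*(11--15) + -19*(-15-16) + -6*(16-11)| / 2
= 123.5

123.5


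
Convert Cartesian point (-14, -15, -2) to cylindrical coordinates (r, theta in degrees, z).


r = sqrt((-14)^2 + (-15)^2) = 20.5183
theta = atan2(-15, -14) = 226.9749 deg
z = -2

r = 20.5183, theta = 226.9749 deg, z = -2


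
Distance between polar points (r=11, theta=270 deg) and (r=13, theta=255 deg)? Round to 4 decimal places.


d = sqrt(r1^2 + r2^2 - 2*r1*r2*cos(t2-t1))
d = sqrt(11^2 + 13^2 - 2*11*13*cos(255-270)) = 3.7075

3.7075


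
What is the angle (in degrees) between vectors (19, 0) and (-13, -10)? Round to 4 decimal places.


dot = 19*-13 + 0*-10 = -247
|u| = 19, |v| = 16.4012
cos(angle) = -0.7926
angle = 142.4314 degrees

142.4314 degrees


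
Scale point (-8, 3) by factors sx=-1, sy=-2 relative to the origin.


Scaling: (x*sx, y*sy) = (-8*-1, 3*-2) = (8, -6)

(8, -6)


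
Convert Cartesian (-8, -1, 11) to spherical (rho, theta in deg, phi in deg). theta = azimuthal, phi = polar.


rho = sqrt((-8)^2 + (-1)^2 + 11^2) = 13.6382
theta = atan2(-1, -8) = 187.125 deg
phi = acos(11/13.6382) = 36.2389 deg

rho = 13.6382, theta = 187.125 deg, phi = 36.2389 deg


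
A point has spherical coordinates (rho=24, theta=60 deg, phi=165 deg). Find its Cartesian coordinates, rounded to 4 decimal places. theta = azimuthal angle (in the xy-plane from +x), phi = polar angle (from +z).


x = 24 * sin(165) * cos(60) = 3.1058
y = 24 * sin(165) * sin(60) = 5.3795
z = 24 * cos(165) = -23.1822

(3.1058, 5.3795, -23.1822)


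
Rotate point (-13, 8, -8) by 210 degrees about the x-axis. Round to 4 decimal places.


x' = -13
y' = 8*cos(210) - -8*sin(210) = -10.9282
z' = 8*sin(210) + -8*cos(210) = 2.9282

(-13, -10.9282, 2.9282)


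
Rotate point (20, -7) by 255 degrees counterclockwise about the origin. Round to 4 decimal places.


x' = 20*cos(255) - -7*sin(255) = -11.9379
y' = 20*sin(255) + -7*cos(255) = -17.5068

(-11.9379, -17.5068)


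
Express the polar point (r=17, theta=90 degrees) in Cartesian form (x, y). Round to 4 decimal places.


x = 17 * cos(90) = 0
y = 17 * sin(90) = 17

(0, 17)


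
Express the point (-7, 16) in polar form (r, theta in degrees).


r = sqrt((-7)^2 + 16^2) = 17.4642
theta = atan2(16, -7) = 113.6294 degrees

r = 17.4642, theta = 113.6294 degrees


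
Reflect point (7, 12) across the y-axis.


Reflection across y-axis: (x, y) -> (-x, y)
(7, 12) -> (-7, 12)

(-7, 12)


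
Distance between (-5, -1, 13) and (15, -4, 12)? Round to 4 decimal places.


d = sqrt((15--5)^2 + (-4--1)^2 + (12-13)^2) = 20.2485

20.2485


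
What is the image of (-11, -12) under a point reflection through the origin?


Reflection through origin: (x, y) -> (-x, -y)
(-11, -12) -> (11, 12)

(11, 12)


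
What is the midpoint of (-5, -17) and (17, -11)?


Midpoint = ((-5+17)/2, (-17+-11)/2) = (6, -14)

(6, -14)


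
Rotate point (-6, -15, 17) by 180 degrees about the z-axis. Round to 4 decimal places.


x' = -6*cos(180) - -15*sin(180) = 6
y' = -6*sin(180) + -15*cos(180) = 15
z' = 17

(6, 15, 17)


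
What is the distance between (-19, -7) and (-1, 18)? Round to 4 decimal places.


d = sqrt((-1--19)^2 + (18--7)^2) = 30.8058

30.8058


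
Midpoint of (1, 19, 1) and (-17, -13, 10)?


Midpoint = ((1+-17)/2, (19+-13)/2, (1+10)/2) = (-8, 3, 5.5)

(-8, 3, 5.5)


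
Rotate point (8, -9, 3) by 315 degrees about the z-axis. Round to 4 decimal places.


x' = 8*cos(315) - -9*sin(315) = -0.7071
y' = 8*sin(315) + -9*cos(315) = -12.0208
z' = 3

(-0.7071, -12.0208, 3)


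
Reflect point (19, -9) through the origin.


Reflection through origin: (x, y) -> (-x, -y)
(19, -9) -> (-19, 9)

(-19, 9)


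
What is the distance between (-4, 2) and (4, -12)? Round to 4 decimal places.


d = sqrt((4--4)^2 + (-12-2)^2) = 16.1245

16.1245


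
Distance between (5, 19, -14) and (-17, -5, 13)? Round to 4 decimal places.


d = sqrt((-17-5)^2 + (-5-19)^2 + (13--14)^2) = 42.2966

42.2966


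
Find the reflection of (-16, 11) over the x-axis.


Reflection across x-axis: (x, y) -> (x, -y)
(-16, 11) -> (-16, -11)

(-16, -11)


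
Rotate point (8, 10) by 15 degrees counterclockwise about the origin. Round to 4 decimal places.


x' = 8*cos(15) - 10*sin(15) = 5.1392
y' = 8*sin(15) + 10*cos(15) = 11.7298

(5.1392, 11.7298)


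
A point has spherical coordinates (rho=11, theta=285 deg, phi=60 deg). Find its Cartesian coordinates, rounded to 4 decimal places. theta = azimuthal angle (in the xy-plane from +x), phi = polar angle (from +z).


x = 11 * sin(60) * cos(285) = 2.4656
y = 11 * sin(60) * sin(285) = -9.2017
z = 11 * cos(60) = 5.5

(2.4656, -9.2017, 5.5)


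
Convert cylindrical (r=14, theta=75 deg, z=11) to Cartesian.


x = 14 * cos(75) = 3.6235
y = 14 * sin(75) = 13.523
z = 11

(3.6235, 13.523, 11)


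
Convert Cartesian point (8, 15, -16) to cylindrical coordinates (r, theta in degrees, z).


r = sqrt(8^2 + 15^2) = 17
theta = atan2(15, 8) = 61.9275 deg
z = -16

r = 17, theta = 61.9275 deg, z = -16


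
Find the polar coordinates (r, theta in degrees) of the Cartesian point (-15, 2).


r = sqrt((-15)^2 + 2^2) = 15.1327
theta = atan2(2, -15) = 172.4054 degrees

r = 15.1327, theta = 172.4054 degrees


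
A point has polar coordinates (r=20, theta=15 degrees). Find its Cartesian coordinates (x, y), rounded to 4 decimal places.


x = 20 * cos(15) = 19.3185
y = 20 * sin(15) = 5.1764

(19.3185, 5.1764)


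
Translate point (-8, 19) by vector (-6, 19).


Translation: (x+dx, y+dy) = (-8+-6, 19+19) = (-14, 38)

(-14, 38)


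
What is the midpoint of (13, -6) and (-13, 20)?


Midpoint = ((13+-13)/2, (-6+20)/2) = (0, 7)

(0, 7)


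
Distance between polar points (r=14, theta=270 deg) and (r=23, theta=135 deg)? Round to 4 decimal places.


d = sqrt(r1^2 + r2^2 - 2*r1*r2*cos(t2-t1))
d = sqrt(14^2 + 23^2 - 2*14*23*cos(135-270)) = 34.3566

34.3566


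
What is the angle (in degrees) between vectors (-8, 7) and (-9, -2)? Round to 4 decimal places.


dot = -8*-9 + 7*-2 = 58
|u| = 10.6301, |v| = 9.2195
cos(angle) = 0.5918
angle = 53.7147 degrees

53.7147 degrees


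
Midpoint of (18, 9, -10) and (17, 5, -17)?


Midpoint = ((18+17)/2, (9+5)/2, (-10+-17)/2) = (17.5, 7, -13.5)

(17.5, 7, -13.5)


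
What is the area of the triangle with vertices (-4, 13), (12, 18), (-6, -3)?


Area = |x1(y2-y3) + x2(y3-y1) + x3(y1-y2)| / 2
= |-4*(18--3) + 12*(-3-13) + -6*(13-18)| / 2
= 123

123


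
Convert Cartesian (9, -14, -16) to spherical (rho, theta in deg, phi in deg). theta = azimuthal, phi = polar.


rho = sqrt(9^2 + (-14)^2 + (-16)^2) = 23.0868
theta = atan2(-14, 9) = 302.7352 deg
phi = acos(-16/23.0868) = 133.871 deg

rho = 23.0868, theta = 302.7352 deg, phi = 133.871 deg


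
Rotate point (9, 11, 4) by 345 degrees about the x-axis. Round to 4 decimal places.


x' = 9
y' = 11*cos(345) - 4*sin(345) = 11.6605
z' = 11*sin(345) + 4*cos(345) = 1.0167

(9, 11.6605, 1.0167)


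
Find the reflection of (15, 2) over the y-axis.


Reflection across y-axis: (x, y) -> (-x, y)
(15, 2) -> (-15, 2)

(-15, 2)


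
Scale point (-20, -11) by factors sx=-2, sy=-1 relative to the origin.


Scaling: (x*sx, y*sy) = (-20*-2, -11*-1) = (40, 11)

(40, 11)


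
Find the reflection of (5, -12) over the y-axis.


Reflection across y-axis: (x, y) -> (-x, y)
(5, -12) -> (-5, -12)

(-5, -12)


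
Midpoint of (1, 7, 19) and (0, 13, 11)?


Midpoint = ((1+0)/2, (7+13)/2, (19+11)/2) = (0.5, 10, 15)

(0.5, 10, 15)


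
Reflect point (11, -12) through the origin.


Reflection through origin: (x, y) -> (-x, -y)
(11, -12) -> (-11, 12)

(-11, 12)


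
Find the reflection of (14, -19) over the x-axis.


Reflection across x-axis: (x, y) -> (x, -y)
(14, -19) -> (14, 19)

(14, 19)


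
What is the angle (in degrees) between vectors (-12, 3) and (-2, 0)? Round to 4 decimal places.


dot = -12*-2 + 3*0 = 24
|u| = 12.3693, |v| = 2
cos(angle) = 0.9701
angle = 14.0362 degrees

14.0362 degrees


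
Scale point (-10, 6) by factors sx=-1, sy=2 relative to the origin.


Scaling: (x*sx, y*sy) = (-10*-1, 6*2) = (10, 12)

(10, 12)


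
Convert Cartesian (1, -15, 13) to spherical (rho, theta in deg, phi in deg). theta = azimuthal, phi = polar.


rho = sqrt(1^2 + (-15)^2 + 13^2) = 19.8746
theta = atan2(-15, 1) = 273.8141 deg
phi = acos(13/19.8746) = 49.1485 deg

rho = 19.8746, theta = 273.8141 deg, phi = 49.1485 deg


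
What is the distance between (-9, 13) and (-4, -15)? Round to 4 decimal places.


d = sqrt((-4--9)^2 + (-15-13)^2) = 28.4429

28.4429


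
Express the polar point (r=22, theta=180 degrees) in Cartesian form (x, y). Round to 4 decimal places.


x = 22 * cos(180) = -22
y = 22 * sin(180) = 0

(-22, 0)


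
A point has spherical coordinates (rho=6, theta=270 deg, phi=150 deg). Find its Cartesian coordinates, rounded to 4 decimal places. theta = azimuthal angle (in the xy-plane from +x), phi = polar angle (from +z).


x = 6 * sin(150) * cos(270) = 0
y = 6 * sin(150) * sin(270) = -3
z = 6 * cos(150) = -5.1962

(0, -3, -5.1962)


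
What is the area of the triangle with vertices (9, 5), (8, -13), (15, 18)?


Area = |x1(y2-y3) + x2(y3-y1) + x3(y1-y2)| / 2
= |9*(-13-18) + 8*(18-5) + 15*(5--13)| / 2
= 47.5

47.5


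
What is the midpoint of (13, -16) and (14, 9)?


Midpoint = ((13+14)/2, (-16+9)/2) = (13.5, -3.5)

(13.5, -3.5)


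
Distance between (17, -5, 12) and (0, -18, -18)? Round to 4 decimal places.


d = sqrt((0-17)^2 + (-18--5)^2 + (-18-12)^2) = 36.8511

36.8511


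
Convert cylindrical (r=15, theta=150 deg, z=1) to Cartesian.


x = 15 * cos(150) = -12.9904
y = 15 * sin(150) = 7.5
z = 1

(-12.9904, 7.5, 1)


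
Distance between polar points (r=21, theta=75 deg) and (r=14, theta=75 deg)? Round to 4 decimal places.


d = sqrt(r1^2 + r2^2 - 2*r1*r2*cos(t2-t1))
d = sqrt(21^2 + 14^2 - 2*21*14*cos(75-75)) = 7

7


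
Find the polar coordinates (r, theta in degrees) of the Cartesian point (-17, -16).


r = sqrt((-17)^2 + (-16)^2) = 23.3452
theta = atan2(-16, -17) = 223.2643 degrees

r = 23.3452, theta = 223.2643 degrees


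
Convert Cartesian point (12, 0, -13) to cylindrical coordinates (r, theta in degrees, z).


r = sqrt(12^2 + 0^2) = 12
theta = atan2(0, 12) = 0 deg
z = -13

r = 12, theta = 0 deg, z = -13


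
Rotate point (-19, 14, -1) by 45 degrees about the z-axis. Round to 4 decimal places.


x' = -19*cos(45) - 14*sin(45) = -23.3345
y' = -19*sin(45) + 14*cos(45) = -3.5355
z' = -1

(-23.3345, -3.5355, -1)


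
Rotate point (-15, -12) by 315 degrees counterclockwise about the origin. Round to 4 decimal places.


x' = -15*cos(315) - -12*sin(315) = -19.0919
y' = -15*sin(315) + -12*cos(315) = 2.1213

(-19.0919, 2.1213)


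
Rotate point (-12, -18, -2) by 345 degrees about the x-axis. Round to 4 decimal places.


x' = -12
y' = -18*cos(345) - -2*sin(345) = -17.9043
z' = -18*sin(345) + -2*cos(345) = 2.7269

(-12, -17.9043, 2.7269)


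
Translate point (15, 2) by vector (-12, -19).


Translation: (x+dx, y+dy) = (15+-12, 2+-19) = (3, -17)

(3, -17)


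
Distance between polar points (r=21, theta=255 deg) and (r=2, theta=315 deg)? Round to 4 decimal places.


d = sqrt(r1^2 + r2^2 - 2*r1*r2*cos(t2-t1))
d = sqrt(21^2 + 2^2 - 2*21*2*cos(315-255)) = 20.0749

20.0749


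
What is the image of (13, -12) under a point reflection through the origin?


Reflection through origin: (x, y) -> (-x, -y)
(13, -12) -> (-13, 12)

(-13, 12)


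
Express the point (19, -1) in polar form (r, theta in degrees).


r = sqrt(19^2 + (-1)^2) = 19.0263
theta = atan2(-1, 19) = 356.9872 degrees

r = 19.0263, theta = 356.9872 degrees


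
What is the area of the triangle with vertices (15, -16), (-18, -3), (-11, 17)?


Area = |x1(y2-y3) + x2(y3-y1) + x3(y1-y2)| / 2
= |15*(-3-17) + -18*(17--16) + -11*(-16--3)| / 2
= 375.5

375.5


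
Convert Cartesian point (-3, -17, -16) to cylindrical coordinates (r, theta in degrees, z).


r = sqrt((-3)^2 + (-17)^2) = 17.2627
theta = atan2(-17, -3) = 259.992 deg
z = -16

r = 17.2627, theta = 259.992 deg, z = -16


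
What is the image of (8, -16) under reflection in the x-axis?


Reflection across x-axis: (x, y) -> (x, -y)
(8, -16) -> (8, 16)

(8, 16)


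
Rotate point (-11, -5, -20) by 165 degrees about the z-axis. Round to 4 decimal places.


x' = -11*cos(165) - -5*sin(165) = 11.9193
y' = -11*sin(165) + -5*cos(165) = 1.9826
z' = -20

(11.9193, 1.9826, -20)


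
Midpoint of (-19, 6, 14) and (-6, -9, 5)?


Midpoint = ((-19+-6)/2, (6+-9)/2, (14+5)/2) = (-12.5, -1.5, 9.5)

(-12.5, -1.5, 9.5)


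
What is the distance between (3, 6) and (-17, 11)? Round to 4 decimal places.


d = sqrt((-17-3)^2 + (11-6)^2) = 20.6155

20.6155


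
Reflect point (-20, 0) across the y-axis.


Reflection across y-axis: (x, y) -> (-x, y)
(-20, 0) -> (20, 0)

(20, 0)


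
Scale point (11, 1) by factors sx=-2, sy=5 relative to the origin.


Scaling: (x*sx, y*sy) = (11*-2, 1*5) = (-22, 5)

(-22, 5)


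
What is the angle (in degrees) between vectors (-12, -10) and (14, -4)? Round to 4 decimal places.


dot = -12*14 + -10*-4 = -128
|u| = 15.6205, |v| = 14.5602
cos(angle) = -0.5628
angle = 124.249 degrees

124.249 degrees


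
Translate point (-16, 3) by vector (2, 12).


Translation: (x+dx, y+dy) = (-16+2, 3+12) = (-14, 15)

(-14, 15)


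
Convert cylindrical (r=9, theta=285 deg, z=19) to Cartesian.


x = 9 * cos(285) = 2.3294
y = 9 * sin(285) = -8.6933
z = 19

(2.3294, -8.6933, 19)


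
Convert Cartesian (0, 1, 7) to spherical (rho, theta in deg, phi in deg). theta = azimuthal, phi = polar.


rho = sqrt(0^2 + 1^2 + 7^2) = 7.0711
theta = atan2(1, 0) = 90 deg
phi = acos(7/7.0711) = 8.1301 deg

rho = 7.0711, theta = 90 deg, phi = 8.1301 deg


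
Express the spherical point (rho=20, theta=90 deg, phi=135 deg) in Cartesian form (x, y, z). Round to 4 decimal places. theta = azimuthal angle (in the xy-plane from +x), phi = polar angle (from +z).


x = 20 * sin(135) * cos(90) = 0
y = 20 * sin(135) * sin(90) = 14.1421
z = 20 * cos(135) = -14.1421

(0, 14.1421, -14.1421)


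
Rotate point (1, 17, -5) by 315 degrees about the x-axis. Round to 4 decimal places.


x' = 1
y' = 17*cos(315) - -5*sin(315) = 8.4853
z' = 17*sin(315) + -5*cos(315) = -15.5563

(1, 8.4853, -15.5563)


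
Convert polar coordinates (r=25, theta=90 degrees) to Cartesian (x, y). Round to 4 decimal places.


x = 25 * cos(90) = 0
y = 25 * sin(90) = 25

(0, 25)


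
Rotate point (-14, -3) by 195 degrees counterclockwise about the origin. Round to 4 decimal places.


x' = -14*cos(195) - -3*sin(195) = 12.7465
y' = -14*sin(195) + -3*cos(195) = 6.5212

(12.7465, 6.5212)


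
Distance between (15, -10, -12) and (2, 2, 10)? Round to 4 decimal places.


d = sqrt((2-15)^2 + (2--10)^2 + (10--12)^2) = 28.2312

28.2312


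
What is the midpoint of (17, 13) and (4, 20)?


Midpoint = ((17+4)/2, (13+20)/2) = (10.5, 16.5)

(10.5, 16.5)


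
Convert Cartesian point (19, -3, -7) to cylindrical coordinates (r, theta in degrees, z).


r = sqrt(19^2 + (-3)^2) = 19.2354
theta = atan2(-3, 19) = 351.0274 deg
z = -7

r = 19.2354, theta = 351.0274 deg, z = -7


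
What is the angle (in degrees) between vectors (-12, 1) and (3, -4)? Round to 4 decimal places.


dot = -12*3 + 1*-4 = -40
|u| = 12.0416, |v| = 5
cos(angle) = -0.6644
angle = 131.6335 degrees

131.6335 degrees


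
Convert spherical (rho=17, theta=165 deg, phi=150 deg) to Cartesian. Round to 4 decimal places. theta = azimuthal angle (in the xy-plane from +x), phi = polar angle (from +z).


x = 17 * sin(150) * cos(165) = -8.2104
y = 17 * sin(150) * sin(165) = 2.2
z = 17 * cos(150) = -14.7224

(-8.2104, 2.2, -14.7224)


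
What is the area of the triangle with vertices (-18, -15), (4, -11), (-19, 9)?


Area = |x1(y2-y3) + x2(y3-y1) + x3(y1-y2)| / 2
= |-18*(-11-9) + 4*(9--15) + -19*(-15--11)| / 2
= 266

266


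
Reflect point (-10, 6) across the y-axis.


Reflection across y-axis: (x, y) -> (-x, y)
(-10, 6) -> (10, 6)

(10, 6)


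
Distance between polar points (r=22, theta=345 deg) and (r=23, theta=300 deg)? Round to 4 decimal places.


d = sqrt(r1^2 + r2^2 - 2*r1*r2*cos(t2-t1))
d = sqrt(22^2 + 23^2 - 2*22*23*cos(300-345)) = 17.2455

17.2455


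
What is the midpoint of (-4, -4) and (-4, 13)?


Midpoint = ((-4+-4)/2, (-4+13)/2) = (-4, 4.5)

(-4, 4.5)


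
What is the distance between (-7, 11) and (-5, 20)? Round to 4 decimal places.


d = sqrt((-5--7)^2 + (20-11)^2) = 9.2195

9.2195


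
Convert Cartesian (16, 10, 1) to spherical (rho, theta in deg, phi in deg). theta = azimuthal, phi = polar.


rho = sqrt(16^2 + 10^2 + 1^2) = 18.8944
theta = atan2(10, 16) = 32.0054 deg
phi = acos(1/18.8944) = 86.9662 deg

rho = 18.8944, theta = 32.0054 deg, phi = 86.9662 deg


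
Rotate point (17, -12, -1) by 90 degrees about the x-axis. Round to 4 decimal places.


x' = 17
y' = -12*cos(90) - -1*sin(90) = 1
z' = -12*sin(90) + -1*cos(90) = -12

(17, 1, -12)


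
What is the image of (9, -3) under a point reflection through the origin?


Reflection through origin: (x, y) -> (-x, -y)
(9, -3) -> (-9, 3)

(-9, 3)


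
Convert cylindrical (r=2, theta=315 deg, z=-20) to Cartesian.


x = 2 * cos(315) = 1.4142
y = 2 * sin(315) = -1.4142
z = -20

(1.4142, -1.4142, -20)


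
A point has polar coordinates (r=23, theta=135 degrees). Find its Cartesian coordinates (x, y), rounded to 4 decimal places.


x = 23 * cos(135) = -16.2635
y = 23 * sin(135) = 16.2635

(-16.2635, 16.2635)


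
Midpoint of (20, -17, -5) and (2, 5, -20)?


Midpoint = ((20+2)/2, (-17+5)/2, (-5+-20)/2) = (11, -6, -12.5)

(11, -6, -12.5)


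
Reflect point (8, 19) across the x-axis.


Reflection across x-axis: (x, y) -> (x, -y)
(8, 19) -> (8, -19)

(8, -19)


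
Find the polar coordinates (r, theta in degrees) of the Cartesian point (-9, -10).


r = sqrt((-9)^2 + (-10)^2) = 13.4536
theta = atan2(-10, -9) = 228.0128 degrees

r = 13.4536, theta = 228.0128 degrees


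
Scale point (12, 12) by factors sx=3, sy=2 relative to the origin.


Scaling: (x*sx, y*sy) = (12*3, 12*2) = (36, 24)

(36, 24)


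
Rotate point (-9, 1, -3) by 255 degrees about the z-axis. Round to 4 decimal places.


x' = -9*cos(255) - 1*sin(255) = 3.2953
y' = -9*sin(255) + 1*cos(255) = 8.4345
z' = -3

(3.2953, 8.4345, -3)


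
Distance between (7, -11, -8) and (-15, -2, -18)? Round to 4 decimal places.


d = sqrt((-15-7)^2 + (-2--11)^2 + (-18--8)^2) = 25.7876

25.7876


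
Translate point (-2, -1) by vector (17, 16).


Translation: (x+dx, y+dy) = (-2+17, -1+16) = (15, 15)

(15, 15)


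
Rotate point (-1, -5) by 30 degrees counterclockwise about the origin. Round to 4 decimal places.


x' = -1*cos(30) - -5*sin(30) = 1.634
y' = -1*sin(30) + -5*cos(30) = -4.8301

(1.634, -4.8301)


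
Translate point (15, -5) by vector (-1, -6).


Translation: (x+dx, y+dy) = (15+-1, -5+-6) = (14, -11)

(14, -11)


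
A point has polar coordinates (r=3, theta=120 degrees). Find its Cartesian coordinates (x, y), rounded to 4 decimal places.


x = 3 * cos(120) = -1.5
y = 3 * sin(120) = 2.5981

(-1.5, 2.5981)


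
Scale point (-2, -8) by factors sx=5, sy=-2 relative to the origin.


Scaling: (x*sx, y*sy) = (-2*5, -8*-2) = (-10, 16)

(-10, 16)


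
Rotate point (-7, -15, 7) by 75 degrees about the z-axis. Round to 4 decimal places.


x' = -7*cos(75) - -15*sin(75) = 12.6772
y' = -7*sin(75) + -15*cos(75) = -10.6438
z' = 7

(12.6772, -10.6438, 7)


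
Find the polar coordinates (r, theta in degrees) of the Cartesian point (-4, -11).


r = sqrt((-4)^2 + (-11)^2) = 11.7047
theta = atan2(-11, -4) = 250.0169 degrees

r = 11.7047, theta = 250.0169 degrees


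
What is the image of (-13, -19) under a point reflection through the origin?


Reflection through origin: (x, y) -> (-x, -y)
(-13, -19) -> (13, 19)

(13, 19)


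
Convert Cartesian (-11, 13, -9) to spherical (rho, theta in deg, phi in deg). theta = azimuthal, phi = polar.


rho = sqrt((-11)^2 + 13^2 + (-9)^2) = 19.2614
theta = atan2(13, -11) = 130.2364 deg
phi = acos(-9/19.2614) = 117.8564 deg

rho = 19.2614, theta = 130.2364 deg, phi = 117.8564 deg


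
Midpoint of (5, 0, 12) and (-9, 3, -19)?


Midpoint = ((5+-9)/2, (0+3)/2, (12+-19)/2) = (-2, 1.5, -3.5)

(-2, 1.5, -3.5)


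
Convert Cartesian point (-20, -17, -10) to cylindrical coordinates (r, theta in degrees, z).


r = sqrt((-20)^2 + (-17)^2) = 26.2488
theta = atan2(-17, -20) = 220.3645 deg
z = -10

r = 26.2488, theta = 220.3645 deg, z = -10


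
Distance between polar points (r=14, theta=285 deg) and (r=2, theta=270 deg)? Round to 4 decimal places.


d = sqrt(r1^2 + r2^2 - 2*r1*r2*cos(t2-t1))
d = sqrt(14^2 + 2^2 - 2*14*2*cos(270-285)) = 12.0792

12.0792


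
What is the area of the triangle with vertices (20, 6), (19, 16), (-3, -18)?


Area = |x1(y2-y3) + x2(y3-y1) + x3(y1-y2)| / 2
= |20*(16--18) + 19*(-18-6) + -3*(6-16)| / 2
= 127

127


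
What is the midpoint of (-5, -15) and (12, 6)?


Midpoint = ((-5+12)/2, (-15+6)/2) = (3.5, -4.5)

(3.5, -4.5)


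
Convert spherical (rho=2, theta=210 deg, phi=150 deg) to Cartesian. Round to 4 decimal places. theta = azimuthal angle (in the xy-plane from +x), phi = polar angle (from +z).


x = 2 * sin(150) * cos(210) = -0.866
y = 2 * sin(150) * sin(210) = -0.5
z = 2 * cos(150) = -1.7321

(-0.866, -0.5, -1.7321)


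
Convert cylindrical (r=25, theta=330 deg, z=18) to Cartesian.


x = 25 * cos(330) = 21.6506
y = 25 * sin(330) = -12.5
z = 18

(21.6506, -12.5, 18)


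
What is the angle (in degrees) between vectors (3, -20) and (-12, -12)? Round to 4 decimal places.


dot = 3*-12 + -20*-12 = 204
|u| = 20.2237, |v| = 16.9706
cos(angle) = 0.5944
angle = 53.5308 degrees

53.5308 degrees


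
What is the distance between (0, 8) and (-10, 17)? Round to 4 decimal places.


d = sqrt((-10-0)^2 + (17-8)^2) = 13.4536

13.4536


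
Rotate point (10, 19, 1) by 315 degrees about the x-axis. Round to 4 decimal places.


x' = 10
y' = 19*cos(315) - 1*sin(315) = 14.1421
z' = 19*sin(315) + 1*cos(315) = -12.7279

(10, 14.1421, -12.7279)
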